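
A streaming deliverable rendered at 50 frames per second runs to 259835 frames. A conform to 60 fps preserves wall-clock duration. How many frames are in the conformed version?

311802 frames

Target frames = source frames × (target rate / source rate) = 259835 × (60)/(50) = 259835 × 6/5 = 311802.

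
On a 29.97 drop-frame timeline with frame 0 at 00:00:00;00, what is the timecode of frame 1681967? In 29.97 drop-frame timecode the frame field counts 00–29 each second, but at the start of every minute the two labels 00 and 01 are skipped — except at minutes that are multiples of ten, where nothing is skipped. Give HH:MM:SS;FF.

Each 10-minute DF block holds 10 × 60 × 30 − 9 × 2 = 17982 frames. 1681967 ÷ 17982 → 93 full blocks, remainder 9641.
Within the partial block the first minute is 1800 frames and each further minute 1798, so 5 further minute boundaries passed. Total skipped labels = 18 × 93 + 2 × 5 = 1684.
Non-drop label index = 1681967 + 1684 = 1683651; at 30 labels/s that is 15:35:21:21, i.e. DF 15:35:21;21.

15:35:21;21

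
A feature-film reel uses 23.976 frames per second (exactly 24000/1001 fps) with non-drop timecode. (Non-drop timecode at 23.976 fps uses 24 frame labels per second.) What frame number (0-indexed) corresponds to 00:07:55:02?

Total seconds to the label: (0 × 3600 + 7 × 60 + 55) = 475.
Frame index = 475 × 24 + 2 = 11402.

frame 11402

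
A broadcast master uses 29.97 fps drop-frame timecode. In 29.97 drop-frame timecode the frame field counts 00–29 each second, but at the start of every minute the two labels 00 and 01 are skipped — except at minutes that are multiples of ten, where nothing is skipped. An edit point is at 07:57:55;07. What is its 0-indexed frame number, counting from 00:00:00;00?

859397

Complete 10-minute blocks: 47, each 17982 frames → 845154.
Remaining 7 whole minutes in the current block: 1800 + 6 × 1798 = 12588 frames.
Within the current minute: 55 × 30 + 7 − 2 = 1655 (labels ;00/;01 skipped at this minute). Total = 845154 + 12588 + 1655 = 859397.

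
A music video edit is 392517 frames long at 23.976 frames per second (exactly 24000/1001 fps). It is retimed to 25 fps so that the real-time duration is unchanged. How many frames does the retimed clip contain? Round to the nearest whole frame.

409281 frames

Frames at target rate = 392517 × (25) / (24000/1001) = 130969839/320 ≈ 409280.747.
Nearest whole frame: 409281.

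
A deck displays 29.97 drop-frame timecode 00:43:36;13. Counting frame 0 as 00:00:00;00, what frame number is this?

78415

Complete 10-minute blocks: 4, each 17982 frames → 71928.
Remaining 3 whole minutes in the current block: 1800 + 2 × 1798 = 5396 frames.
Within the current minute: 36 × 30 + 13 − 2 = 1091 (labels ;00/;01 skipped at this minute). Total = 71928 + 5396 + 1091 = 78415.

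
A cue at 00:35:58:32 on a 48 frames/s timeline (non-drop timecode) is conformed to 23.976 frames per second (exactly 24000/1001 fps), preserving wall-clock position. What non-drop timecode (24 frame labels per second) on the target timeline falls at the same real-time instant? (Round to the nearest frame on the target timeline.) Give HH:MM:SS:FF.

00:35:56:12

Source frame index: (0×3600 + 35×60 + 58) × 48 + 32 = 103616.
Real time: 103616 / (48) = 6476/3 s.
Target frame: (6476/3) × (24000/1001) = 51808000/1001 ≈ 51756.244 → 51756.
At 24 labels/s: frame 51756 → 00:35:56:12.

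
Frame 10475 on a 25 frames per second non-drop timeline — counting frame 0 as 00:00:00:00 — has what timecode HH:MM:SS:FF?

10475 ÷ 25 = 419 full seconds, remainder 0 frames.
419 s = 0 h 6 min 59 s.
Timecode: 00:06:59:00.

00:06:59:00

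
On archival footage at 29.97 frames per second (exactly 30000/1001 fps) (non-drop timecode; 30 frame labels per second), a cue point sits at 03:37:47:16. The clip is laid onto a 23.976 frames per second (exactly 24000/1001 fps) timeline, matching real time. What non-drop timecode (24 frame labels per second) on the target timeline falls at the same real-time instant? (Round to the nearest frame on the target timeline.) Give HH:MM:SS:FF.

03:37:47:13

Source frame index: (3×3600 + 37×60 + 47) × 30 + 16 = 392026.
Real time: 392026 / (30000/1001) = 196209013/15000 s.
Target frame: (196209013/15000) × (24000/1001) = 1568104/5 ≈ 313620.800 → 313621.
At 24 labels/s: frame 313621 → 03:37:47:13.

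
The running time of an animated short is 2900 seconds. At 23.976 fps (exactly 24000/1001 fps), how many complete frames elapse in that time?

Frames = 2900 × 24000/1001 = 69600000/1001 ≈ 69530.4695.
Complete frames: 69530.

69530 frames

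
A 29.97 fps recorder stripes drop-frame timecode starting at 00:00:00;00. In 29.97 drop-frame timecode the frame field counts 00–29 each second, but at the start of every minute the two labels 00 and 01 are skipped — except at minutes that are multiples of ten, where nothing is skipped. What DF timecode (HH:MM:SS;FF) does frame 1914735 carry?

Ten DF minutes hold 17982 frames, so frame 1914735 lies in block 106 (frames 1906092–1924073) with 8643 frames into that block.
The block's first minute is 1800 frames and the rest 1798 each; 8643 frames reaches minute 4, so 106 × 18 + 4 × 2 = 1916 labels have been skipped so far.
Adding those back, label number 1914735 + 1916 = 1916651 at 30 labels/s is 63888 s + 11 f = 17 h 44 min 48 s frame 11, i.e. 17:44:48;11.

17:44:48;11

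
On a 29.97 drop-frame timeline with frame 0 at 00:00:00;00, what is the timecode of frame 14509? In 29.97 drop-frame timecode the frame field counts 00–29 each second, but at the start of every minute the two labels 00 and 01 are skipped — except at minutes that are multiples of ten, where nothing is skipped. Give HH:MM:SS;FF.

00:08:04;05

Ten DF minutes hold 17982 frames, so frame 14509 lies in block 0 (frames 0–17981) with 14509 frames into that block.
The block's first minute is 1800 frames and the rest 1798 each; 14509 frames reaches minute 8, so 0 × 18 + 8 × 2 = 16 labels have been skipped so far.
Adding those back, label number 14509 + 16 = 14525 at 30 labels/s is 484 s + 5 f = 0 h 8 min 4 s frame 5, i.e. 00:08:04;05.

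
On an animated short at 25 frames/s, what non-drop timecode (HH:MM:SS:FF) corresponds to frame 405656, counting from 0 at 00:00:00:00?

04:30:26:06

405656 ÷ 25 = 16226 full seconds, remainder 6 frames.
16226 s = 4 h 30 min 26 s.
Timecode: 04:30:26:06.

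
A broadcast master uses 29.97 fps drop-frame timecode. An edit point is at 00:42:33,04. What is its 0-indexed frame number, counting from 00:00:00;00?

As if non-drop at 30 labels/s: (0 × 3600 + 42 × 60 + 33) × 30 + 4 = 76594.
Minute boundaries passed: 42; those not divisible by 10: 42 − 4 = 38; dropped labels = 2 × 38 = 76.
Actual frame index = 76594 − 76 = 76518.

76518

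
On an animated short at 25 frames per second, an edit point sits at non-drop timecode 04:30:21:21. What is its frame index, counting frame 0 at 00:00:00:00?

Total seconds to the label: (4 × 3600 + 30 × 60 + 21) = 16221.
Frame index = 16221 × 25 + 21 = 405546.

frame 405546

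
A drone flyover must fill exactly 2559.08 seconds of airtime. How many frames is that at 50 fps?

Frames = 2559.08 × 50 = 127954.

127954 frames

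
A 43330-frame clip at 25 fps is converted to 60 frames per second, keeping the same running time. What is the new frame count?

Target frames = source frames × (target rate / source rate) = 43330 × (60)/(25) = 43330 × 12/5 = 103992.

103992 frames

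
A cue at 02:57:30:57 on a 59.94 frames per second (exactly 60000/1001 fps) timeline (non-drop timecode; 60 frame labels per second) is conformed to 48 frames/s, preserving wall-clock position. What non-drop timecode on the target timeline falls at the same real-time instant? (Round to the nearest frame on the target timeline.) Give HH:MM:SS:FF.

02:57:41:29

Source frame index: (2×3600 + 57×60 + 30) × 60 + 57 = 639057.
Real time: 639057 / (60000/1001) = 213232019/20000 s.
Target frame: (213232019/20000) × (48) = 639696057/1250 ≈ 511756.846 → 511757.
At 48 labels/s: frame 511757 → 02:57:41:29.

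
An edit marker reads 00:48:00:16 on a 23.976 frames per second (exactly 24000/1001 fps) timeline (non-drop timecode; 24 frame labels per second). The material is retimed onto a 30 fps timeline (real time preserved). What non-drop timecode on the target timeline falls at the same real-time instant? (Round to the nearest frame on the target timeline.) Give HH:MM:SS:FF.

00:48:03:16

Source frame index: (0×3600 + 48×60 + 0) × 24 + 16 = 69136.
Real time: 69136 / (24000/1001) = 4325321/1500 s.
Target frame: (4325321/1500) × (30) = 4325321/50 ≈ 86506.420 → 86506.
At 30 labels/s: frame 86506 → 00:48:03:16.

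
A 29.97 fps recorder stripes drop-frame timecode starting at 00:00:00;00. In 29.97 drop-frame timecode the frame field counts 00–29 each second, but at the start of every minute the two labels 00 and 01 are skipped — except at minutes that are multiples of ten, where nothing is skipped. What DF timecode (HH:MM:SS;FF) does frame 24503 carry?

Each 10-minute DF block holds 10 × 60 × 30 − 9 × 2 = 17982 frames. 24503 ÷ 17982 → 1 full block, remainder 6521.
Within the partial block the first minute is 1800 frames and each further minute 1798, so 3 further minute boundaries passed. Total skipped labels = 18 × 1 + 2 × 3 = 24.
Non-drop label index = 24503 + 24 = 24527; at 30 labels/s that is 00:13:37:17, i.e. DF 00:13:37;17.

00:13:37;17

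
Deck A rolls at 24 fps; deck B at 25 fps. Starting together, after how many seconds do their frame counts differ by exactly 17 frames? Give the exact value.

The gap grows by |25 − 24| = 1 frame per second.
Time for a 17-frame gap: 17 ÷ (1) = 17 s.

17 seconds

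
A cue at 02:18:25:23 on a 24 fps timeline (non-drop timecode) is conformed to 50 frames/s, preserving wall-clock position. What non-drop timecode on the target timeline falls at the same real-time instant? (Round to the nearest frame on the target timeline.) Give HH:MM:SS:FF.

Source frame index: (2×3600 + 18×60 + 25) × 24 + 23 = 199343.
Real time: 199343 / (24) = 199343/24 s.
Target frame: (199343/24) × (50) = 4983575/12 ≈ 415297.917 → 415298.
At 50 labels/s: frame 415298 → 02:18:25:48.

02:18:25:48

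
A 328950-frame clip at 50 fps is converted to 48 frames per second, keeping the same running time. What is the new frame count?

315792 frames

Target frames = source frames × (target rate / source rate) = 328950 × (48)/(50) = 328950 × 24/25 = 315792.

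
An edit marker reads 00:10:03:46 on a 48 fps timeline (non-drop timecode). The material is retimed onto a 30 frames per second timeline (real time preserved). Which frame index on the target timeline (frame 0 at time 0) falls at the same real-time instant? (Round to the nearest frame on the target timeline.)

frame 18119

Source frame index: (0×3600 + 10×60 + 3) × 48 + 46 = 28990.
Real time: 28990 / (48) = 14495/24 s.
Target frame: (14495/24) × (30) = 72475/4 ≈ 18118.750 → 18119.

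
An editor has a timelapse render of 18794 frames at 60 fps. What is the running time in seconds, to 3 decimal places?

Running time = 18794 × 1/60 = 9397/30 s ≈ 313.233 s.

313.233 seconds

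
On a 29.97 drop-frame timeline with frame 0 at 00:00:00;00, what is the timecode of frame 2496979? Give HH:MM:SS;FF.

23:08:35;29

Each 10-minute DF block holds 10 × 60 × 30 − 9 × 2 = 17982 frames. 2496979 ÷ 17982 → 138 full blocks, remainder 15463.
Within the partial block the first minute is 1800 frames and each further minute 1798, so 8 further minute boundaries passed. Total skipped labels = 18 × 138 + 2 × 8 = 2500.
Non-drop label index = 2496979 + 2500 = 2499479; at 30 labels/s that is 23:08:35:29, i.e. DF 23:08:35;29.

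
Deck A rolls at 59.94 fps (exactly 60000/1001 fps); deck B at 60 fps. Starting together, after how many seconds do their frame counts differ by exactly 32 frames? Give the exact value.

The gap grows by |60 − 60000/1001| = 60/1001 frames per second.
Time for a 32-frame gap: 32 ÷ (60/1001) = 8008/15 s.

8008/15 seconds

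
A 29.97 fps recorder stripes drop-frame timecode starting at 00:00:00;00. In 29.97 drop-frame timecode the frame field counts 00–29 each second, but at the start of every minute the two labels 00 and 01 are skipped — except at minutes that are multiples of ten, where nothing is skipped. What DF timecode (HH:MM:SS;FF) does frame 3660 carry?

00:02:02;04

Each 10-minute DF block holds 10 × 60 × 30 − 9 × 2 = 17982 frames. 3660 ÷ 17982 → 0 full blocks, remainder 3660.
Within the partial block the first minute is 1800 frames and each further minute 1798, so 2 further minute boundaries passed. Total skipped labels = 18 × 0 + 2 × 2 = 4.
Non-drop label index = 3660 + 4 = 3664; at 30 labels/s that is 00:02:02:04, i.e. DF 00:02:02;04.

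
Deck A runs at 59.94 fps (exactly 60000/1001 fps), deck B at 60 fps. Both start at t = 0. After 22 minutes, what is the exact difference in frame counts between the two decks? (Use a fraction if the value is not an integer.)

22 min = 1320 s.
A emits 60000/1001 × 1320 = 7200000/91 frames; B emits 60 × 1320 = 79200.
Difference = 7200/91 frames (≈ 79.1209); B is ahead of A.

7200/91 frames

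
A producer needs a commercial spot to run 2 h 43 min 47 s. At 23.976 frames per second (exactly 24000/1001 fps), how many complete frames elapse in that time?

2 h 43 min 47 s = 9827 s.
Frames = 9827 × 24000/1001 = 235848000/1001 ≈ 235612.3876.
Complete frames: 235612.

235612 frames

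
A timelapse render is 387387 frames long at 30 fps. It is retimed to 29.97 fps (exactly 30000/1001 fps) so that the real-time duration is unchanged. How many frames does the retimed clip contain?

387000 frames

Target frames = source frames × (target rate / source rate) = 387387 × (30000/1001)/(30) = 387387 × 1000/1001 = 387000.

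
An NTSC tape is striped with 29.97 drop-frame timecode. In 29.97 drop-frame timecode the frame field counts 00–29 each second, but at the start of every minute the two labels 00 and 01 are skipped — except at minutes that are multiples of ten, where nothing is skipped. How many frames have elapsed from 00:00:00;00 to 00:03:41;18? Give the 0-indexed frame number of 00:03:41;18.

As if non-drop at 30 labels/s: (0 × 3600 + 3 × 60 + 41) × 30 + 18 = 6648.
Minute boundaries passed: 3; those not divisible by 10: 3 − 0 = 3; dropped labels = 2 × 3 = 6.
Actual frame index = 6648 − 6 = 6642.

6642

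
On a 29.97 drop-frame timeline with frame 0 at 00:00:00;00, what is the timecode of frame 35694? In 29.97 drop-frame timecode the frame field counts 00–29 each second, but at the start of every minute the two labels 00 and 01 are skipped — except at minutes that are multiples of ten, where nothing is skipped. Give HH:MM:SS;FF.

00:19:51;00

Each 10-minute DF block holds 10 × 60 × 30 − 9 × 2 = 17982 frames. 35694 ÷ 17982 → 1 full block, remainder 17712.
Within the partial block the first minute is 1800 frames and each further minute 1798, so 9 further minute boundaries passed. Total skipped labels = 18 × 1 + 2 × 9 = 36.
Non-drop label index = 35694 + 36 = 35730; at 30 labels/s that is 00:19:51:00, i.e. DF 00:19:51;00.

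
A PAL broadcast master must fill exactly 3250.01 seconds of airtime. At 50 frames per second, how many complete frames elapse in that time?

162500 frames

Frames = 3250.01 × 50 = 325001/2 ≈ 162500.5000.
Complete frames: 162500.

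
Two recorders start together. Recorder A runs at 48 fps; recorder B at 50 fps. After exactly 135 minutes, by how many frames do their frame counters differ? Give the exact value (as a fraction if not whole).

135 min = 8100 s.
A emits 48 × 8100 = 388800 frames; B emits 50 × 8100 = 405000.
Difference = 16200 frames; B is ahead of A.

16200 frames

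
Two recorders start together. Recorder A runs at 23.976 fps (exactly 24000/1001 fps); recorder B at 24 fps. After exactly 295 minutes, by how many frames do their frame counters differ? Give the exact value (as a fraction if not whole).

295 min = 17700 s.
A emits 24000/1001 × 17700 = 424800000/1001 frames; B emits 24 × 17700 = 424800.
Difference = 424800/1001 frames (≈ 424.3756); B is ahead of A.

424800/1001 frames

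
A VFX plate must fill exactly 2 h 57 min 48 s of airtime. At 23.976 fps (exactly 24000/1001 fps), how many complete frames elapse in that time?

255776 frames

2 h 57 min 48 s = 10668 s.
Frames = 10668 × 24000/1001 = 36576000/143 ≈ 255776.2238.
Complete frames: 255776.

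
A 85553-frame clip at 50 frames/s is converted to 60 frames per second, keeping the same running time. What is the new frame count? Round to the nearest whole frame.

Frames at target rate = 85553 × (60) / (50) = 513318/5 ≈ 102663.600.
Nearest whole frame: 102664.

102664 frames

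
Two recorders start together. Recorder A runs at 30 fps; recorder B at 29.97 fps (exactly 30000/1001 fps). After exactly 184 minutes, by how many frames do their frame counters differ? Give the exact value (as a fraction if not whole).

331200/1001 frames

184 min = 11040 s.
A emits 30 × 11040 = 331200 frames; B emits 30000/1001 × 11040 = 331200000/1001.
Difference = 331200/1001 frames (≈ 330.8691); B is behind A.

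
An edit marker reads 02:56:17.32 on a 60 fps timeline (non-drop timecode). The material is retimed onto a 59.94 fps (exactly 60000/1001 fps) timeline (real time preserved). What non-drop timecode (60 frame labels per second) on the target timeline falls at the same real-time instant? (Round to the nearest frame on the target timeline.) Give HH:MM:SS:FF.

Source frame index: (2×3600 + 56×60 + 17) × 60 + 32 = 634652.
Real time: 634652 / (60) = 158663/15 s.
Target frame: (158663/15) × (60000/1001) = 634652000/1001 ≈ 634017.982 → 634018.
At 60 labels/s: frame 634018 → 02:56:06:58.

02:56:06:58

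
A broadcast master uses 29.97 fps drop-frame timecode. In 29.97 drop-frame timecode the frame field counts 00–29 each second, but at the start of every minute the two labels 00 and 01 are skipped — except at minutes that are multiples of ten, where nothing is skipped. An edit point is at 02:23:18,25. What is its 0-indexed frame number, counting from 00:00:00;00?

257707

Complete 10-minute blocks: 14, each 17982 frames → 251748.
Remaining 3 whole minutes in the current block: 1800 + 2 × 1798 = 5396 frames.
Within the current minute: 18 × 30 + 25 − 2 = 563 (labels ;00/;01 skipped at this minute). Total = 251748 + 5396 + 563 = 257707.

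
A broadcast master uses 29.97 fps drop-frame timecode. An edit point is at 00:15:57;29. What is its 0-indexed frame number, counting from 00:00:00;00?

28711

Complete 10-minute blocks: 1, each 17982 frames → 17982.
Remaining 5 whole minutes in the current block: 1800 + 4 × 1798 = 8992 frames.
Within the current minute: 57 × 30 + 29 − 2 = 1737 (labels ;00/;01 skipped at this minute). Total = 17982 + 8992 + 1737 = 28711.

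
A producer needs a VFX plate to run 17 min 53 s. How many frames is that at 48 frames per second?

51504 frames

17 min 53 s = 1073 s.
Frames = 1073 × 48 = 51504.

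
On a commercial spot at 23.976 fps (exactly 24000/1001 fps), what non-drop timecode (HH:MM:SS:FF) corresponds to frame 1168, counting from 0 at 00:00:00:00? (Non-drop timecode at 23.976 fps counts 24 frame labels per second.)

00:00:48:16

1168 ÷ 24 = 48 full seconds, remainder 16 frames.
48 s = 0 h 0 min 48 s.
Timecode: 00:00:48:16.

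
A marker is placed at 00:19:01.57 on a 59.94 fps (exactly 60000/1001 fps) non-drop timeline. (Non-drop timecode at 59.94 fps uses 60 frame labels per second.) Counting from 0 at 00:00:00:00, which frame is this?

frame 68517

Total seconds to the label: (0 × 3600 + 19 × 60 + 1) = 1141.
Frame index = 1141 × 60 + 57 = 68517.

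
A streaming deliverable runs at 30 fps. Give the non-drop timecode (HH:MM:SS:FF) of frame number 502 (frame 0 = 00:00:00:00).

00:00:16:22

502 ÷ 30 = 16 full seconds, remainder 22 frames.
16 s = 0 h 0 min 16 s.
Timecode: 00:00:16:22.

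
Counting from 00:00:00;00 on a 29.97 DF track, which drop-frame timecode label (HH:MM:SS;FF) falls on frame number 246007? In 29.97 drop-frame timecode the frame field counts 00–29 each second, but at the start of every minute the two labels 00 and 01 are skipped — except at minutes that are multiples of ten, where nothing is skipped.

02:16:48;13

Each 10-minute DF block holds 10 × 60 × 30 − 9 × 2 = 17982 frames. 246007 ÷ 17982 → 13 full blocks, remainder 12241.
Within the partial block the first minute is 1800 frames and each further minute 1798, so 6 further minute boundaries passed. Total skipped labels = 18 × 13 + 2 × 6 = 246.
Non-drop label index = 246007 + 246 = 246253; at 30 labels/s that is 02:16:48:13, i.e. DF 02:16:48;13.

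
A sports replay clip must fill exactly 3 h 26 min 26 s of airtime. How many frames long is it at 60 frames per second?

743160 frames

3 h 26 min 26 s = 12386 s.
Frames = 12386 × 60 = 743160.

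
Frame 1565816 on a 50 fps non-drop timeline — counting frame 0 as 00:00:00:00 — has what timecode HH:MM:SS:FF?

08:41:56:16

1565816 ÷ 50 = 31316 full seconds, remainder 16 frames.
31316 s = 8 h 41 min 56 s.
Timecode: 08:41:56:16.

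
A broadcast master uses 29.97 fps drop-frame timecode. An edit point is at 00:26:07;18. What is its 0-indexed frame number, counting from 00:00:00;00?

46980

As if non-drop at 30 labels/s: (0 × 3600 + 26 × 60 + 7) × 30 + 18 = 47028.
Minute boundaries passed: 26; those not divisible by 10: 26 − 2 = 24; dropped labels = 2 × 24 = 48.
Actual frame index = 47028 − 48 = 46980.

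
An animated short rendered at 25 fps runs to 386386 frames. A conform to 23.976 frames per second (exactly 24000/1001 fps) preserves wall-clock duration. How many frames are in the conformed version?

370560 frames

Target frames = source frames × (target rate / source rate) = 386386 × (24000/1001)/(25) = 386386 × 960/1001 = 370560.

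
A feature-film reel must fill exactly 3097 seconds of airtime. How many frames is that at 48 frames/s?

148656 frames

Frames = 3097 × 48 = 148656.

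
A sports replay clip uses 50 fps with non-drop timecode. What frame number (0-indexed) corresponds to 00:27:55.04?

frame 83754

Total seconds to the label: (0 × 3600 + 27 × 60 + 55) = 1675.
Frame index = 1675 × 50 + 4 = 83754.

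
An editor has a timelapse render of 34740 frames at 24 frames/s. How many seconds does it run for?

Running time = 34740 / (24) = 1447.5 s.

1447.5 seconds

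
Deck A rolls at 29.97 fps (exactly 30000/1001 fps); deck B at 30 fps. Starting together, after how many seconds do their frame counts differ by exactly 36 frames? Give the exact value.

1201.2 seconds

The gap grows by |30 − 30000/1001| = 30/1001 frames per second.
Time for a 36-frame gap: 36 ÷ (30/1001) = 1201.2 s.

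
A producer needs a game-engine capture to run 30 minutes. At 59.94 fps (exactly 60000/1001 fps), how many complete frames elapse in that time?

107892 frames

30 min = 1800 s.
Frames = 1800 × 60000/1001 = 108000000/1001 ≈ 107892.1079.
Complete frames: 107892.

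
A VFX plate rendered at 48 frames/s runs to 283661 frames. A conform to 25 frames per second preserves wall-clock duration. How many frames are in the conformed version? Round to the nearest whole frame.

147740 frames

Frames at target rate = 283661 × (25) / (48) = 7091525/48 ≈ 147740.104.
Nearest whole frame: 147740.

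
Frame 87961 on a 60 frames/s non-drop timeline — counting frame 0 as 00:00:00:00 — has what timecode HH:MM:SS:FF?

00:24:26:01

87961 ÷ 60 = 1466 full seconds, remainder 1 frame.
1466 s = 0 h 24 min 26 s.
Timecode: 00:24:26:01.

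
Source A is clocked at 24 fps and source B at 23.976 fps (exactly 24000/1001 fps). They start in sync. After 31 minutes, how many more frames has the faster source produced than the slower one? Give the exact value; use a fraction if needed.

31 min = 1860 s.
A emits 24 × 1860 = 44640 frames; B emits 24000/1001 × 1860 = 44640000/1001.
Difference = 44640/1001 frames (≈ 44.5954); B is behind A.

44640/1001 frames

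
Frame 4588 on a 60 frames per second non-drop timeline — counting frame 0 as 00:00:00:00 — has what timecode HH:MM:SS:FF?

4588 ÷ 60 = 76 full seconds, remainder 28 frames.
76 s = 0 h 1 min 16 s.
Timecode: 00:01:16:28.

00:01:16:28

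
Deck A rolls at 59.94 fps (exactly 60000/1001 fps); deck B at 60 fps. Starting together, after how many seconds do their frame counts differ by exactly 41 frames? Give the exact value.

The gap grows by |60 − 60000/1001| = 60/1001 frames per second.
Time for a 41-frame gap: 41 ÷ (60/1001) = 41041/60 s.

41041/60 seconds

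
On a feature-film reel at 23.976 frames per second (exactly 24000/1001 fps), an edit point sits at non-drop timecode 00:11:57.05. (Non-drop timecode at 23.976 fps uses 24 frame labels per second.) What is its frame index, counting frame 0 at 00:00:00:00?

frame 17213

Total seconds to the label: (0 × 3600 + 11 × 60 + 57) = 717.
Frame index = 717 × 24 + 5 = 17213.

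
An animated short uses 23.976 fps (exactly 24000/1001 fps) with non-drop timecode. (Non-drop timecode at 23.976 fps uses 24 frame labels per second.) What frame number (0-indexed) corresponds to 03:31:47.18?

Total seconds to the label: (3 × 3600 + 31 × 60 + 47) = 12707.
Frame index = 12707 × 24 + 18 = 304986.

frame 304986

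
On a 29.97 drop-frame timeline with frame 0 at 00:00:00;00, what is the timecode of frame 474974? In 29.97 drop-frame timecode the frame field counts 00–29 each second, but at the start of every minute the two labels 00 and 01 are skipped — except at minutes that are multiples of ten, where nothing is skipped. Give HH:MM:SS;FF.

04:24:08;10

Ten DF minutes hold 17982 frames, so frame 474974 lies in block 26 (frames 467532–485513) with 7442 frames into that block.
The block's first minute is 1800 frames and the rest 1798 each; 7442 frames reaches minute 4, so 26 × 18 + 4 × 2 = 476 labels have been skipped so far.
Adding those back, label number 474974 + 476 = 475450 at 30 labels/s is 15848 s + 10 f = 4 h 24 min 8 s frame 10, i.e. 04:24:08;10.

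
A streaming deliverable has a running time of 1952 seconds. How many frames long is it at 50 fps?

97600 frames

Frames = 1952 × 50 = 97600.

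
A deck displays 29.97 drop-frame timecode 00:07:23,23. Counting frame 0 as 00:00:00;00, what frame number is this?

Complete 10-minute blocks: 0, each 17982 frames → 0.
Remaining 7 whole minutes in the current block: 1800 + 6 × 1798 = 12588 frames.
Within the current minute: 23 × 30 + 23 − 2 = 711 (labels ;00/;01 skipped at this minute). Total = 0 + 12588 + 711 = 13299.

13299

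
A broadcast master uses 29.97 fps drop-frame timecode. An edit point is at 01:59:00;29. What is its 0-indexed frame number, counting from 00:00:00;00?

214013

Complete 10-minute blocks: 11, each 17982 frames → 197802.
Remaining 9 whole minutes in the current block: 1800 + 8 × 1798 = 16184 frames.
Within the current minute: 0 × 30 + 29 − 2 = 27 (labels ;00/;01 skipped at this minute). Total = 197802 + 16184 + 27 = 214013.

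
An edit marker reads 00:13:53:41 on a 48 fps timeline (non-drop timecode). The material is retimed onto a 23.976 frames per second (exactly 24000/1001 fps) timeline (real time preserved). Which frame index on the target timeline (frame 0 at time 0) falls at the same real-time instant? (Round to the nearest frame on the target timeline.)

Source frame index: (0×3600 + 13×60 + 53) × 48 + 41 = 40025.
Real time: 40025 / (48) = 40025/48 s.
Target frame: (40025/48) × (24000/1001) = 20012500/1001 ≈ 19992.507 → 19993.

frame 19993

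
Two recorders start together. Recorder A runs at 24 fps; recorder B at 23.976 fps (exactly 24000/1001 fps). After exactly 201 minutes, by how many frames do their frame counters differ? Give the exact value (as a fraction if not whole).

289440/1001 frames

201 min = 12060 s.
A emits 24 × 12060 = 289440 frames; B emits 24000/1001 × 12060 = 289440000/1001.
Difference = 289440/1001 frames (≈ 289.1508); B is behind A.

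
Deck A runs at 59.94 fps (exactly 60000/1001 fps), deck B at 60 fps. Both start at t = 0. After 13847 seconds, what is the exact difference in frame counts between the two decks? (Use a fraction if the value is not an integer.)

A emits 60000/1001 × 13847 = 830820000/1001 frames; B emits 60 × 13847 = 830820.
Difference = 830820/1001 frames (≈ 829.9900); B is ahead of A.

830820/1001 frames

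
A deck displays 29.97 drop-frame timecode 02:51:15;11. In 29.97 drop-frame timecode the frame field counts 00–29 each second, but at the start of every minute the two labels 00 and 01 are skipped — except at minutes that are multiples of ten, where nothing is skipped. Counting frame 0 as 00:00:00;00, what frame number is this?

307953

Complete 10-minute blocks: 17, each 17982 frames → 305694.
Remaining 1 whole minute in the current block: 1800 + 0 × 1798 = 1800 frames.
Within the current minute: 15 × 30 + 11 − 2 = 459 (labels ;00/;01 skipped at this minute). Total = 305694 + 1800 + 459 = 307953.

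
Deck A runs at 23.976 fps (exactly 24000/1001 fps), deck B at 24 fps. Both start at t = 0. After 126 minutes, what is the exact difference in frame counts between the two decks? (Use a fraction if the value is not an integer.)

25920/143 frames

126 min = 7560 s.
A emits 24000/1001 × 7560 = 25920000/143 frames; B emits 24 × 7560 = 181440.
Difference = 25920/143 frames (≈ 181.2587); B is ahead of A.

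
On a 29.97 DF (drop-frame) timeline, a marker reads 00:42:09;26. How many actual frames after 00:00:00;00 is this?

Complete 10-minute blocks: 4, each 17982 frames → 71928.
Remaining 2 whole minutes in the current block: 1800 + 1 × 1798 = 3598 frames.
Within the current minute: 9 × 30 + 26 − 2 = 294 (labels ;00/;01 skipped at this minute). Total = 71928 + 3598 + 294 = 75820.

75820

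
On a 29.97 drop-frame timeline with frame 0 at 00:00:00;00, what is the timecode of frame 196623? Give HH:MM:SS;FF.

01:49:20;21

Ten DF minutes hold 17982 frames, so frame 196623 lies in block 10 (frames 179820–197801) with 16803 frames into that block.
The block's first minute is 1800 frames and the rest 1798 each; 16803 frames reaches minute 9, so 10 × 18 + 9 × 2 = 198 labels have been skipped so far.
Adding those back, label number 196623 + 198 = 196821 at 30 labels/s is 6560 s + 21 f = 1 h 49 min 20 s frame 21, i.e. 01:49:20;21.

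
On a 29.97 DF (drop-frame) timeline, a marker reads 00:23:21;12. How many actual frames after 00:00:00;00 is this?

42000

As if non-drop at 30 labels/s: (0 × 3600 + 23 × 60 + 21) × 30 + 12 = 42042.
Minute boundaries passed: 23; those not divisible by 10: 23 − 2 = 21; dropped labels = 2 × 21 = 42.
Actual frame index = 42042 − 42 = 42000.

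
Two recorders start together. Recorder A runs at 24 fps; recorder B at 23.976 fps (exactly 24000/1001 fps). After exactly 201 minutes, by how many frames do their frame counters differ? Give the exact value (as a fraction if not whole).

289440/1001 frames

201 min = 12060 s.
A emits 24 × 12060 = 289440 frames; B emits 24000/1001 × 12060 = 289440000/1001.
Difference = 289440/1001 frames (≈ 289.1508); B is behind A.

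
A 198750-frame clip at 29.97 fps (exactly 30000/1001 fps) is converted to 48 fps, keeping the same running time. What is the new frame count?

Target frames = source frames × (target rate / source rate) = 198750 × (48)/(30000/1001) = 198750 × 1001/625 = 318318.

318318 frames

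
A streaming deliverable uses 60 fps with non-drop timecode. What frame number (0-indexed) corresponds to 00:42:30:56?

Total seconds to the label: (0 × 3600 + 42 × 60 + 30) = 2550.
Frame index = 2550 × 60 + 56 = 153056.

frame 153056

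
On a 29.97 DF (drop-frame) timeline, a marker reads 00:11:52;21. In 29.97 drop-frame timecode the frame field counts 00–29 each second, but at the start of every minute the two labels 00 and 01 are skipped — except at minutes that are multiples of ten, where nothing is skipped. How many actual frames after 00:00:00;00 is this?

As if non-drop at 30 labels/s: (0 × 3600 + 11 × 60 + 52) × 30 + 21 = 21381.
Minute boundaries passed: 11; those not divisible by 10: 11 − 1 = 10; dropped labels = 2 × 10 = 20.
Actual frame index = 21381 − 20 = 21361.

21361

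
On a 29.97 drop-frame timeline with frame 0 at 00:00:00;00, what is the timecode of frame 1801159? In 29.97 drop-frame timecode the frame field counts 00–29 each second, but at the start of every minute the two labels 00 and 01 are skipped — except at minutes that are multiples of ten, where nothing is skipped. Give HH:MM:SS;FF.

16:41:38;21

Each 10-minute DF block holds 10 × 60 × 30 − 9 × 2 = 17982 frames. 1801159 ÷ 17982 → 100 full blocks, remainder 2959.
Within the partial block the first minute is 1800 frames and each further minute 1798, so 1 further minute boundary passed. Total skipped labels = 18 × 100 + 2 × 1 = 1802.
Non-drop label index = 1801159 + 1802 = 1802961; at 30 labels/s that is 16:41:38:21, i.e. DF 16:41:38;21.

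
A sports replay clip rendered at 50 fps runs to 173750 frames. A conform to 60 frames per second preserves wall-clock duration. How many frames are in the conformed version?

208500 frames

Target frames = source frames × (target rate / source rate) = 173750 × (60)/(50) = 173750 × 6/5 = 208500.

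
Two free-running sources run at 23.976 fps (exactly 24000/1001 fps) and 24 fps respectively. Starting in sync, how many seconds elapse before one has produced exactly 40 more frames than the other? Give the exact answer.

5005/3 seconds

The gap grows by |24 − 24000/1001| = 24/1001 frames per second.
Time for a 40-frame gap: 40 ÷ (24/1001) = 5005/3 s.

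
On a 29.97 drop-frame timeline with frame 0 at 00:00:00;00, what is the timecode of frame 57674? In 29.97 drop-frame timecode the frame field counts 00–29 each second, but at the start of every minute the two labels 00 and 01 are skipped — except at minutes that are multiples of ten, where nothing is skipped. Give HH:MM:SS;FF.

00:32:04;12

Ten DF minutes hold 17982 frames, so frame 57674 lies in block 3 (frames 53946–71927) with 3728 frames into that block.
The block's first minute is 1800 frames and the rest 1798 each; 3728 frames reaches minute 2, so 3 × 18 + 2 × 2 = 58 labels have been skipped so far.
Adding those back, label number 57674 + 58 = 57732 at 30 labels/s is 1924 s + 12 f = 0 h 32 min 4 s frame 12, i.e. 00:32:04;12.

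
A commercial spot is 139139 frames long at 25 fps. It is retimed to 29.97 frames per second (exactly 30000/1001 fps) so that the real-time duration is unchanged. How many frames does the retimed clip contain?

166800 frames

Target frames = source frames × (target rate / source rate) = 139139 × (30000/1001)/(25) = 139139 × 1200/1001 = 166800.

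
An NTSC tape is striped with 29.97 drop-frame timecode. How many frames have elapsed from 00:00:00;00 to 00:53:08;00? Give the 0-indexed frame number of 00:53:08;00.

95544

As if non-drop at 30 labels/s: (0 × 3600 + 53 × 60 + 8) × 30 + 0 = 95640.
Minute boundaries passed: 53; those not divisible by 10: 53 − 5 = 48; dropped labels = 2 × 48 = 96.
Actual frame index = 95640 − 96 = 95544.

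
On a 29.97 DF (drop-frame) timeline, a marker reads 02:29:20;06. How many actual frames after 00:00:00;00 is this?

As if non-drop at 30 labels/s: (2 × 3600 + 29 × 60 + 20) × 30 + 6 = 268806.
Minute boundaries passed: 149; those not divisible by 10: 149 − 14 = 135; dropped labels = 2 × 135 = 270.
Actual frame index = 268806 − 270 = 268536.

268536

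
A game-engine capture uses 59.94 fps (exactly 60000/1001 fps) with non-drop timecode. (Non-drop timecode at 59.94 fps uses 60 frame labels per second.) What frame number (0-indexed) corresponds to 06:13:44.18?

Total seconds to the label: (6 × 3600 + 13 × 60 + 44) = 22424.
Frame index = 22424 × 60 + 18 = 1345458.

frame 1345458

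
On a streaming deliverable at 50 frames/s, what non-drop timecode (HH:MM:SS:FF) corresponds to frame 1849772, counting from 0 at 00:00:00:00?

10:16:35:22

1849772 ÷ 50 = 36995 full seconds, remainder 22 frames.
36995 s = 10 h 16 min 35 s.
Timecode: 10:16:35:22.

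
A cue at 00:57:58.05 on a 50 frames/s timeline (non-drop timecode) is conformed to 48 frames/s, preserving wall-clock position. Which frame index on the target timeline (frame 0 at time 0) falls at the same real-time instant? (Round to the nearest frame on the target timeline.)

frame 166949

Source frame index: (0×3600 + 57×60 + 58) × 50 + 5 = 173905.
Real time: 173905 / (50) = 34781/10 s.
Target frame: (34781/10) × (48) = 834744/5 ≈ 166948.800 → 166949.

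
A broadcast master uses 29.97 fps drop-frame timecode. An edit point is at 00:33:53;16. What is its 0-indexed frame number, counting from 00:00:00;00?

60946

Complete 10-minute blocks: 3, each 17982 frames → 53946.
Remaining 3 whole minutes in the current block: 1800 + 2 × 1798 = 5396 frames.
Within the current minute: 53 × 30 + 16 − 2 = 1604 (labels ;00/;01 skipped at this minute). Total = 53946 + 5396 + 1604 = 60946.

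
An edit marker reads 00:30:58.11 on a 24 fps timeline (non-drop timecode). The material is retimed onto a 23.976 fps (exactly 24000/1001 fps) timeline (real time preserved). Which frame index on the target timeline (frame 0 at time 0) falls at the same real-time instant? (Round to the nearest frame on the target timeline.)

frame 44558

Source frame index: (0×3600 + 30×60 + 58) × 24 + 11 = 44603.
Real time: 44603 / (24) = 44603/24 s.
Target frame: (44603/24) × (24000/1001) = 3431000/77 ≈ 44558.442 → 44558.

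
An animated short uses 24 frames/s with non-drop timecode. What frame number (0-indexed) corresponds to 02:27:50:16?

Total seconds to the label: (2 × 3600 + 27 × 60 + 50) = 8870.
Frame index = 8870 × 24 + 16 = 212896.

212896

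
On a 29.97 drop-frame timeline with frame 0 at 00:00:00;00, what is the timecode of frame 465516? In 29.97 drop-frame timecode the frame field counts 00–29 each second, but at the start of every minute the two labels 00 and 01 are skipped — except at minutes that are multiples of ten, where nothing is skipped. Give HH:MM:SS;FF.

04:18:52;22

Each 10-minute DF block holds 10 × 60 × 30 − 9 × 2 = 17982 frames. 465516 ÷ 17982 → 25 full blocks, remainder 15966.
Within the partial block the first minute is 1800 frames and each further minute 1798, so 8 further minute boundaries passed. Total skipped labels = 18 × 25 + 2 × 8 = 466.
Non-drop label index = 465516 + 466 = 465982; at 30 labels/s that is 04:18:52:22, i.e. DF 04:18:52;22.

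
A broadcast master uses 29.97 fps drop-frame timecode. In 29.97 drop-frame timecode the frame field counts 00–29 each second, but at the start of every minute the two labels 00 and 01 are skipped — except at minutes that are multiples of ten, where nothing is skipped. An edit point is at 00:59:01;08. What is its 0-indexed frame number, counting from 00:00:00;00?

Complete 10-minute blocks: 5, each 17982 frames → 89910.
Remaining 9 whole minutes in the current block: 1800 + 8 × 1798 = 16184 frames.
Within the current minute: 1 × 30 + 8 − 2 = 36 (labels ;00/;01 skipped at this minute). Total = 89910 + 16184 + 36 = 106130.

106130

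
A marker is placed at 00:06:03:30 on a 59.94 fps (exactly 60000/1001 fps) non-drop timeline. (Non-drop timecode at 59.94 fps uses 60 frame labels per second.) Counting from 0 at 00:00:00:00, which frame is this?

frame 21810

Total seconds to the label: (0 × 3600 + 6 × 60 + 3) = 363.
Frame index = 363 × 60 + 30 = 21810.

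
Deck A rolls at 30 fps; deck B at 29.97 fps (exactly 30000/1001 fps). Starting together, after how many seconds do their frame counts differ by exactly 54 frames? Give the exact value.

1801.8 seconds

The gap grows by |30000/1001 − 30| = 30/1001 frames per second.
Time for a 54-frame gap: 54 ÷ (30/1001) = 1801.8 s.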